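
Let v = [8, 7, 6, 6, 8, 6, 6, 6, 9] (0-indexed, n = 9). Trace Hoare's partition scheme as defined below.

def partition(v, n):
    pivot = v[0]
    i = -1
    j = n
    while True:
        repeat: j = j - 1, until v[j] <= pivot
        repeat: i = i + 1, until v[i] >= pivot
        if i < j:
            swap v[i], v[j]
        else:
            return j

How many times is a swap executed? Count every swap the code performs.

2

pivot = v[0] = 8; i = -1, j = 9
j→7 (v[7]=6≤8), i→0 (v[0]=8≥8); i<j, swap → [6, 7, 6, 6, 8, 6, 6, 8, 9]
j→6 (v[6]=6≤8), i→4 (v[4]=8≥8); i<j, swap → [6, 7, 6, 6, 6, 6, 8, 8, 9]
j→5, i→6; i≥j, return j=5. v = [6, 7, 6, 6, 6, 6, 8, 8, 9]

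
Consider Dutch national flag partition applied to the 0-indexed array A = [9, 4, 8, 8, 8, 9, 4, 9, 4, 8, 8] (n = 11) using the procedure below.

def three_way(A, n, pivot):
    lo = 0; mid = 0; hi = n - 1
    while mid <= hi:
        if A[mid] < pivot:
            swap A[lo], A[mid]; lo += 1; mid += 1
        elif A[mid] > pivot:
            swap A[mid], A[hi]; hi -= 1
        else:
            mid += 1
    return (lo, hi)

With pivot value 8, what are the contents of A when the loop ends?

[4, 4, 4, 8, 8, 8, 8, 8, 9, 9, 9]

lo=0 mid=0 hi=10
9>8: swap(0,10), hi=9 ⇒ [8, 4, 8, 8, 8, 9, 4, 9, 4, 8, 9]
8=8: mid=1
4<8: swap(0,1), lo=1 mid=2 ⇒ [4, 8, 8, 8, 8, 9, 4, 9, 4, 8, 9]
8=8: mid=3
8=8: mid=4
8=8: mid=5
9>8: swap(5,9), hi=8 ⇒ [4, 8, 8, 8, 8, 8, 4, 9, 4, 9, 9]
8=8: mid=6
4<8: swap(1,6), lo=2 mid=7 ⇒ [4, 4, 8, 8, 8, 8, 8, 9, 4, 9, 9]
9>8: swap(7,8), hi=7 ⇒ [4, 4, 8, 8, 8, 8, 8, 4, 9, 9, 9]
4<8: swap(2,7), lo=3 mid=8 ⇒ [4, 4, 4, 8, 8, 8, 8, 8, 9, 9, 9]
done. lo=3 hi=7; A=[4, 4, 4, 8, 8, 8, 8, 8, 9, 9, 9]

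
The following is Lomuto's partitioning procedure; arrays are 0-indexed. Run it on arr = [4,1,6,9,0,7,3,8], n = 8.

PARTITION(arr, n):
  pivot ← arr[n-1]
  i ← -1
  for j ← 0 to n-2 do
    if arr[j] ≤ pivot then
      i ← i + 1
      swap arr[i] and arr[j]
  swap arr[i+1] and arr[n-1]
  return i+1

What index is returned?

6

pivot=8, i=-1
j=0: 4≤8, i=0, swap(0,0) ⇒ [4,1,6,9,0,7,3,8]
j=1: 1≤8, i=1, swap(1,1) ⇒ [4,1,6,9,0,7,3,8]
j=2: 6≤8, i=2, swap(2,2) ⇒ [4,1,6,9,0,7,3,8]
j=3: 9>8, skip
j=4: 0≤8, i=3, swap(3,4) ⇒ [4,1,6,0,9,7,3,8]
j=5: 7≤8, i=4, swap(4,5) ⇒ [4,1,6,0,7,9,3,8]
j=6: 3≤8, i=5, swap(5,6) ⇒ [4,1,6,0,7,3,9,8]
swap(6,7) ⇒ [4,1,6,0,7,3,8,9]; return 6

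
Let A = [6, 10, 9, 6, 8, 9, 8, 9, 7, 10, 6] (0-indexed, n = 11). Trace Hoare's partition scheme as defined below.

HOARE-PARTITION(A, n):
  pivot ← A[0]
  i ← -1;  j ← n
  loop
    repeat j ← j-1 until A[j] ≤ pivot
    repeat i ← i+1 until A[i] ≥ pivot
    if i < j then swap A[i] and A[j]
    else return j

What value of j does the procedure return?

pivot = A[0] = 6; i = -1, j = 11
j→10 (A[10]=6≤6), i→0 (A[0]=6≥6); i<j, swap → [6, 10, 9, 6, 8, 9, 8, 9, 7, 10, 6]
j→3 (A[3]=6≤6), i→1 (A[1]=10≥6); i<j, swap → [6, 6, 9, 10, 8, 9, 8, 9, 7, 10, 6]
j→1, i→2; i≥j, return j=1. A = [6, 6, 9, 10, 8, 9, 8, 9, 7, 10, 6]

1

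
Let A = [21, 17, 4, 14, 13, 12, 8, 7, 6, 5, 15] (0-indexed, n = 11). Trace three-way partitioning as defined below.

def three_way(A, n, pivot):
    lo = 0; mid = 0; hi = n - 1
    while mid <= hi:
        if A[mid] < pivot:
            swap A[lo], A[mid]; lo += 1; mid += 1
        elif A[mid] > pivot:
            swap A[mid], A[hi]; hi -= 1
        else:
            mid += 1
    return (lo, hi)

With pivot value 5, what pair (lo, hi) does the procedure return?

lo=0 mid=0 hi=10
21>5: swap(0,10), hi=9 ⇒ [15, 17, 4, 14, 13, 12, 8, 7, 6, 5, 21]
15>5: swap(0,9), hi=8 ⇒ [5, 17, 4, 14, 13, 12, 8, 7, 6, 15, 21]
5=5: mid=1
17>5: swap(1,8), hi=7 ⇒ [5, 6, 4, 14, 13, 12, 8, 7, 17, 15, 21]
6>5: swap(1,7), hi=6 ⇒ [5, 7, 4, 14, 13, 12, 8, 6, 17, 15, 21]
7>5: swap(1,6), hi=5 ⇒ [5, 8, 4, 14, 13, 12, 7, 6, 17, 15, 21]
8>5: swap(1,5), hi=4 ⇒ [5, 12, 4, 14, 13, 8, 7, 6, 17, 15, 21]
12>5: swap(1,4), hi=3 ⇒ [5, 13, 4, 14, 12, 8, 7, 6, 17, 15, 21]
13>5: swap(1,3), hi=2 ⇒ [5, 14, 4, 13, 12, 8, 7, 6, 17, 15, 21]
14>5: swap(1,2), hi=1 ⇒ [5, 4, 14, 13, 12, 8, 7, 6, 17, 15, 21]
4<5: swap(0,1), lo=1 mid=2 ⇒ [4, 5, 14, 13, 12, 8, 7, 6, 17, 15, 21]
done. lo=1 hi=1; A=[4, 5, 14, 13, 12, 8, 7, 6, 17, 15, 21]

(1, 1)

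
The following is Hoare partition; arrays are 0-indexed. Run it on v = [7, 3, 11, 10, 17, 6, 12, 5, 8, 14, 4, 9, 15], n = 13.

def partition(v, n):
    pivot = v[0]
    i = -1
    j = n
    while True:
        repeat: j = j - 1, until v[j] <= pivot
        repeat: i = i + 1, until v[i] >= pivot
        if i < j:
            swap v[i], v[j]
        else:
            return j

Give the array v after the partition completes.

pivot = v[0] = 7; i = -1, j = 13
j→10 (v[10]=4≤7), i→0 (v[0]=7≥7); i<j, swap → [4, 3, 11, 10, 17, 6, 12, 5, 8, 14, 7, 9, 15]
j→7 (v[7]=5≤7), i→2 (v[2]=11≥7); i<j, swap → [4, 3, 5, 10, 17, 6, 12, 11, 8, 14, 7, 9, 15]
j→5 (v[5]=6≤7), i→3 (v[3]=10≥7); i<j, swap → [4, 3, 5, 6, 17, 10, 12, 11, 8, 14, 7, 9, 15]
j→3, i→4; i≥j, return j=3. v = [4, 3, 5, 6, 17, 10, 12, 11, 8, 14, 7, 9, 15]

[4, 3, 5, 6, 17, 10, 12, 11, 8, 14, 7, 9, 15]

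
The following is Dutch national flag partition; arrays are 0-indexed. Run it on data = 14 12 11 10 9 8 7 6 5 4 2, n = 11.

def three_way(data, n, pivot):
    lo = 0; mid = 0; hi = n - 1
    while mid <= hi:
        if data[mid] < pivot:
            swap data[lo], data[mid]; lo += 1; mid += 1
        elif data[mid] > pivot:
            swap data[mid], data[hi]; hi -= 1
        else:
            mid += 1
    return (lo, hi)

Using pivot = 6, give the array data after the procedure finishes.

pivot = 6; lo=0, mid=0, hi=10
data[mid]=14>6: swap data[0],data[10]; hi=9 → 2 12 11 10 9 8 7 6 5 4 14
data[mid]=2<6: swap data[0],data[0]; lo=1,mid=1 → 2 12 11 10 9 8 7 6 5 4 14
data[mid]=12>6: swap data[1],data[9]; hi=8 → 2 4 11 10 9 8 7 6 5 12 14
data[mid]=4<6: swap data[1],data[1]; lo=2,mid=2 → 2 4 11 10 9 8 7 6 5 12 14
data[mid]=11>6: swap data[2],data[8]; hi=7 → 2 4 5 10 9 8 7 6 11 12 14
data[mid]=5<6: swap data[2],data[2]; lo=3,mid=3 → 2 4 5 10 9 8 7 6 11 12 14
data[mid]=10>6: swap data[3],data[7]; hi=6 → 2 4 5 6 9 8 7 10 11 12 14
data[mid]=6=6: mid=4
data[mid]=9>6: swap data[4],data[6]; hi=5 → 2 4 5 6 7 8 9 10 11 12 14
data[mid]=7>6: swap data[4],data[5]; hi=4 → 2 4 5 6 8 7 9 10 11 12 14
data[mid]=8>6: swap data[4],data[4]; hi=3 → 2 4 5 6 8 7 9 10 11 12 14
end: lo=3, hi=3; data = 2 4 5 6 8 7 9 10 11 12 14

2 4 5 6 8 7 9 10 11 12 14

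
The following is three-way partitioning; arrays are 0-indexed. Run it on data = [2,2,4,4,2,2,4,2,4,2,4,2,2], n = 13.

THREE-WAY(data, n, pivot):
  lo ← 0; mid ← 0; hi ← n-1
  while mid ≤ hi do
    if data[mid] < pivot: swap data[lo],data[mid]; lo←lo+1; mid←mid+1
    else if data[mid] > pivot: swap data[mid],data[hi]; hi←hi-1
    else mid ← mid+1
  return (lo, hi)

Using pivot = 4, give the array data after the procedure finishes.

[2,2,2,2,2,2,2,2,4,4,4,4,4]

pivot = 4; lo=0, mid=0, hi=12
data[mid]=2<4: swap data[0],data[0]; lo=1,mid=1 → [2,2,4,4,2,2,4,2,4,2,4,2,2]
data[mid]=2<4: swap data[1],data[1]; lo=2,mid=2 → [2,2,4,4,2,2,4,2,4,2,4,2,2]
data[mid]=4=4: mid=3
data[mid]=4=4: mid=4
data[mid]=2<4: swap data[2],data[4]; lo=3,mid=5 → [2,2,2,4,4,2,4,2,4,2,4,2,2]
data[mid]=2<4: swap data[3],data[5]; lo=4,mid=6 → [2,2,2,2,4,4,4,2,4,2,4,2,2]
data[mid]=4=4: mid=7
data[mid]=2<4: swap data[4],data[7]; lo=5,mid=8 → [2,2,2,2,2,4,4,4,4,2,4,2,2]
data[mid]=4=4: mid=9
data[mid]=2<4: swap data[5],data[9]; lo=6,mid=10 → [2,2,2,2,2,2,4,4,4,4,4,2,2]
data[mid]=4=4: mid=11
data[mid]=2<4: swap data[6],data[11]; lo=7,mid=12 → [2,2,2,2,2,2,2,4,4,4,4,4,2]
data[mid]=2<4: swap data[7],data[12]; lo=8,mid=13 → [2,2,2,2,2,2,2,2,4,4,4,4,4]
end: lo=8, hi=12; data = [2,2,2,2,2,2,2,2,4,4,4,4,4]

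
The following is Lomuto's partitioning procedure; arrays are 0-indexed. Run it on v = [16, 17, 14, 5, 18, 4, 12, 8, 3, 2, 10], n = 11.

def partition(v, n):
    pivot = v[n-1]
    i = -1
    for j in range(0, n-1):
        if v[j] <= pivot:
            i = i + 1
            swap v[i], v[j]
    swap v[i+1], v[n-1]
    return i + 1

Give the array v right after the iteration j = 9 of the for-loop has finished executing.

pivot = v[10] = 10; i = -1
j=0: v[0]=16 > 10 → no swap
j=1: v[1]=17 > 10 → no swap
j=2: v[2]=14 > 10 → no swap
j=3: v[3]=5 ≤ 10 → i=0, swap v[0],v[3] → [5, 17, 14, 16, 18, 4, 12, 8, 3, 2, 10]
j=4: v[4]=18 > 10 → no swap
j=5: v[5]=4 ≤ 10 → i=1, swap v[1],v[5] → [5, 4, 14, 16, 18, 17, 12, 8, 3, 2, 10]
j=6: v[6]=12 > 10 → no swap
j=7: v[7]=8 ≤ 10 → i=2, swap v[2],v[7] → [5, 4, 8, 16, 18, 17, 12, 14, 3, 2, 10]
j=8: v[8]=3 ≤ 10 → i=3, swap v[3],v[8] → [5, 4, 8, 3, 18, 17, 12, 14, 16, 2, 10]
j=9: v[9]=2 ≤ 10 → i=4, swap v[4],v[9] → [5, 4, 8, 3, 2, 17, 12, 14, 16, 18, 10]
(after j=9) v = [5, 4, 8, 3, 2, 17, 12, 14, 16, 18, 10]

[5, 4, 8, 3, 2, 17, 12, 14, 16, 18, 10]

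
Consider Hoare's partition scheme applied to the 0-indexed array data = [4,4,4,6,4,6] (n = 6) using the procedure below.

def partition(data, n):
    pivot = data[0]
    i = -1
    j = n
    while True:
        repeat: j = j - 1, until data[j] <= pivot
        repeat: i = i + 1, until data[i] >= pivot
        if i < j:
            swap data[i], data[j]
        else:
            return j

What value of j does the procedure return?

1

pivot=4
j stops at 4 (4), i stops at 0 (4); swap ⇒ [4,4,4,6,4,6]
j stops at 2 (4), i stops at 1 (4); swap ⇒ [4,4,4,6,4,6]
j stops at 1, i stops at 2; i≥j ⇒ return 1. data=[4,4,4,6,4,6]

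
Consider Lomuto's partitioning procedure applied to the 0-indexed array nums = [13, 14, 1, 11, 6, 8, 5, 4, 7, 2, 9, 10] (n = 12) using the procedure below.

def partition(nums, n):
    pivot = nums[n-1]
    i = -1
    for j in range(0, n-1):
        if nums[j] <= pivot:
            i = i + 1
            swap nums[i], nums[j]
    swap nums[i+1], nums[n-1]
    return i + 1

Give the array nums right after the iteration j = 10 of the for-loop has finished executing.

[1, 6, 8, 5, 4, 7, 2, 9, 13, 11, 14, 10]

pivot = nums[11] = 10; i = -1
j=0: nums[0]=13 > 10 → no swap
j=1: nums[1]=14 > 10 → no swap
j=2: nums[2]=1 ≤ 10 → i=0, swap nums[0],nums[2] → [1, 14, 13, 11, 6, 8, 5, 4, 7, 2, 9, 10]
j=3: nums[3]=11 > 10 → no swap
j=4: nums[4]=6 ≤ 10 → i=1, swap nums[1],nums[4] → [1, 6, 13, 11, 14, 8, 5, 4, 7, 2, 9, 10]
j=5: nums[5]=8 ≤ 10 → i=2, swap nums[2],nums[5] → [1, 6, 8, 11, 14, 13, 5, 4, 7, 2, 9, 10]
j=6: nums[6]=5 ≤ 10 → i=3, swap nums[3],nums[6] → [1, 6, 8, 5, 14, 13, 11, 4, 7, 2, 9, 10]
j=7: nums[7]=4 ≤ 10 → i=4, swap nums[4],nums[7] → [1, 6, 8, 5, 4, 13, 11, 14, 7, 2, 9, 10]
j=8: nums[8]=7 ≤ 10 → i=5, swap nums[5],nums[8] → [1, 6, 8, 5, 4, 7, 11, 14, 13, 2, 9, 10]
j=9: nums[9]=2 ≤ 10 → i=6, swap nums[6],nums[9] → [1, 6, 8, 5, 4, 7, 2, 14, 13, 11, 9, 10]
j=10: nums[10]=9 ≤ 10 → i=7, swap nums[7],nums[10] → [1, 6, 8, 5, 4, 7, 2, 9, 13, 11, 14, 10]
(after j=10) nums = [1, 6, 8, 5, 4, 7, 2, 9, 13, 11, 14, 10]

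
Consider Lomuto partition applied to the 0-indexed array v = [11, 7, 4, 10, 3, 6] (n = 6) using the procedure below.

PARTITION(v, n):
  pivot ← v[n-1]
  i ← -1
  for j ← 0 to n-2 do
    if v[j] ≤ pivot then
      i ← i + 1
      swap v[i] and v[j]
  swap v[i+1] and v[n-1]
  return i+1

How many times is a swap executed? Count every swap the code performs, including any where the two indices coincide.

3

pivot=6, i=-1
j=0: 11>6, skip
j=1: 7>6, skip
j=2: 4≤6, i=0, swap(0,2) ⇒ [4, 7, 11, 10, 3, 6]
j=3: 10>6, skip
j=4: 3≤6, i=1, swap(1,4) ⇒ [4, 3, 11, 10, 7, 6]
swap(2,5) ⇒ [4, 3, 6, 10, 7, 11]; return 2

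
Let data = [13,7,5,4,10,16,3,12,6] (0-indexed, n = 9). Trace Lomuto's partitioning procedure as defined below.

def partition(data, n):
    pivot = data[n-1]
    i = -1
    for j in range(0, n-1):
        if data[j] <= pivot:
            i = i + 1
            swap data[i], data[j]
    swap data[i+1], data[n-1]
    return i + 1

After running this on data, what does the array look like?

[5,4,3,6,10,16,13,12,7]

pivot = data[8] = 6; i = -1
j=0: data[0]=13 > 6 → no swap
j=1: data[1]=7 > 6 → no swap
j=2: data[2]=5 ≤ 6 → i=0, swap data[0],data[2] → [5,7,13,4,10,16,3,12,6]
j=3: data[3]=4 ≤ 6 → i=1, swap data[1],data[3] → [5,4,13,7,10,16,3,12,6]
j=4: data[4]=10 > 6 → no swap
j=5: data[5]=16 > 6 → no swap
j=6: data[6]=3 ≤ 6 → i=2, swap data[2],data[6] → [5,4,3,7,10,16,13,12,6]
j=7: data[7]=12 > 6 → no swap
final swap data[3],data[8] → [5,4,3,6,10,16,13,12,7]; return 3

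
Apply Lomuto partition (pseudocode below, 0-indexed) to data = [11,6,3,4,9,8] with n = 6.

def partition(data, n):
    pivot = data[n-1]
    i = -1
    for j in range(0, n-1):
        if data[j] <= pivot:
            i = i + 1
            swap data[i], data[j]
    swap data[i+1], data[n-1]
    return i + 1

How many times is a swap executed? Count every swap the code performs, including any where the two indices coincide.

pivot=8, i=-1
j=0: 11>8, skip
j=1: 6≤8, i=0, swap(0,1) ⇒ [6,11,3,4,9,8]
j=2: 3≤8, i=1, swap(1,2) ⇒ [6,3,11,4,9,8]
j=3: 4≤8, i=2, swap(2,3) ⇒ [6,3,4,11,9,8]
j=4: 9>8, skip
swap(3,5) ⇒ [6,3,4,8,9,11]; return 3

4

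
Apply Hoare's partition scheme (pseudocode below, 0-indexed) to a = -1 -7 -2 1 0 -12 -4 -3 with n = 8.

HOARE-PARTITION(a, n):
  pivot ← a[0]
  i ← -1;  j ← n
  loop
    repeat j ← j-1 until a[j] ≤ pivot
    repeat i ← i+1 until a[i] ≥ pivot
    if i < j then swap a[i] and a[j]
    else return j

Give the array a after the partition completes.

-3 -7 -2 -4 -12 0 1 -1

pivot = a[0] = -1; i = -1, j = 8
j→7 (a[7]=-3≤-1), i→0 (a[0]=-1≥-1); i<j, swap → -3 -7 -2 1 0 -12 -4 -1
j→6 (a[6]=-4≤-1), i→3 (a[3]=1≥-1); i<j, swap → -3 -7 -2 -4 0 -12 1 -1
j→5 (a[5]=-12≤-1), i→4 (a[4]=0≥-1); i<j, swap → -3 -7 -2 -4 -12 0 1 -1
j→4, i→5; i≥j, return j=4. a = -3 -7 -2 -4 -12 0 1 -1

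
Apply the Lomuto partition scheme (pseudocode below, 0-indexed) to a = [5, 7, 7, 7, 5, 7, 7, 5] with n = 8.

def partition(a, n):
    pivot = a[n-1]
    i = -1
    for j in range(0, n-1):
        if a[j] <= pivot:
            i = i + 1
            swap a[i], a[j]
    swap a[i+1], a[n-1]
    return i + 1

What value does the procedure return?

2

pivot=5, i=-1
j=0: 5≤5, i=0, swap(0,0) ⇒ [5, 7, 7, 7, 5, 7, 7, 5]
j=1: 7>5, skip
j=2: 7>5, skip
j=3: 7>5, skip
j=4: 5≤5, i=1, swap(1,4) ⇒ [5, 5, 7, 7, 7, 7, 7, 5]
j=5: 7>5, skip
j=6: 7>5, skip
swap(2,7) ⇒ [5, 5, 5, 7, 7, 7, 7, 7]; return 2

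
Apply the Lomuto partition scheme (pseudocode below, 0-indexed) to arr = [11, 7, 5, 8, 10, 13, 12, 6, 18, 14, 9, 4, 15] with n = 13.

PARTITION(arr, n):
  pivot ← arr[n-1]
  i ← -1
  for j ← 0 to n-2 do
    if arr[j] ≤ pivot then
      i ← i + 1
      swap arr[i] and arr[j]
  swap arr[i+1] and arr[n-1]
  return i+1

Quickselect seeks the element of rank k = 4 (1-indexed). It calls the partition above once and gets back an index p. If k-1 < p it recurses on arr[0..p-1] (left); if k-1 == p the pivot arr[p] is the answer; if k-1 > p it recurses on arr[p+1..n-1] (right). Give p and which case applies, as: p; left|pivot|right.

11; left

pivot = arr[12] = 15; i = -1
j=0: arr[0]=11 ≤ 15 → i=0, swap arr[0],arr[0] (no change) → [11, 7, 5, 8, 10, 13, 12, 6, 18, 14, 9, 4, 15]
j=1: arr[1]=7 ≤ 15 → i=1, swap arr[1],arr[1] (no change) → [11, 7, 5, 8, 10, 13, 12, 6, 18, 14, 9, 4, 15]
j=2: arr[2]=5 ≤ 15 → i=2, swap arr[2],arr[2] (no change) → [11, 7, 5, 8, 10, 13, 12, 6, 18, 14, 9, 4, 15]
j=3: arr[3]=8 ≤ 15 → i=3, swap arr[3],arr[3] (no change) → [11, 7, 5, 8, 10, 13, 12, 6, 18, 14, 9, 4, 15]
j=4: arr[4]=10 ≤ 15 → i=4, swap arr[4],arr[4] (no change) → [11, 7, 5, 8, 10, 13, 12, 6, 18, 14, 9, 4, 15]
j=5: arr[5]=13 ≤ 15 → i=5, swap arr[5],arr[5] (no change) → [11, 7, 5, 8, 10, 13, 12, 6, 18, 14, 9, 4, 15]
j=6: arr[6]=12 ≤ 15 → i=6, swap arr[6],arr[6] (no change) → [11, 7, 5, 8, 10, 13, 12, 6, 18, 14, 9, 4, 15]
j=7: arr[7]=6 ≤ 15 → i=7, swap arr[7],arr[7] (no change) → [11, 7, 5, 8, 10, 13, 12, 6, 18, 14, 9, 4, 15]
j=8: arr[8]=18 > 15 → no swap
j=9: arr[9]=14 ≤ 15 → i=8, swap arr[8],arr[9] → [11, 7, 5, 8, 10, 13, 12, 6, 14, 18, 9, 4, 15]
j=10: arr[10]=9 ≤ 15 → i=9, swap arr[9],arr[10] → [11, 7, 5, 8, 10, 13, 12, 6, 14, 9, 18, 4, 15]
j=11: arr[11]=4 ≤ 15 → i=10, swap arr[10],arr[11] → [11, 7, 5, 8, 10, 13, 12, 6, 14, 9, 4, 18, 15]
final swap arr[11],arr[12] → [11, 7, 5, 8, 10, 13, 12, 6, 14, 9, 4, 15, 18]; return 11
p = 11; k-1 = 3 < 11 ⇒ left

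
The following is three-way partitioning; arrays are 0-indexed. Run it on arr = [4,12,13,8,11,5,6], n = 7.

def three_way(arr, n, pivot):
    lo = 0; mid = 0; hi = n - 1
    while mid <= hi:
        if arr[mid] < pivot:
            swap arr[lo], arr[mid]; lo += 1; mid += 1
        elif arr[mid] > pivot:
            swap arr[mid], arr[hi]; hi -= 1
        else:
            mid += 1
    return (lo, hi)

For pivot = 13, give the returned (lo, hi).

pivot = 13; lo=0, mid=0, hi=6
arr[mid]=4<13: swap arr[0],arr[0]; lo=1,mid=1 → [4,12,13,8,11,5,6]
arr[mid]=12<13: swap arr[1],arr[1]; lo=2,mid=2 → [4,12,13,8,11,5,6]
arr[mid]=13=13: mid=3
arr[mid]=8<13: swap arr[2],arr[3]; lo=3,mid=4 → [4,12,8,13,11,5,6]
arr[mid]=11<13: swap arr[3],arr[4]; lo=4,mid=5 → [4,12,8,11,13,5,6]
arr[mid]=5<13: swap arr[4],arr[5]; lo=5,mid=6 → [4,12,8,11,5,13,6]
arr[mid]=6<13: swap arr[5],arr[6]; lo=6,mid=7 → [4,12,8,11,5,6,13]
end: lo=6, hi=6; arr = [4,12,8,11,5,6,13]

(6, 6)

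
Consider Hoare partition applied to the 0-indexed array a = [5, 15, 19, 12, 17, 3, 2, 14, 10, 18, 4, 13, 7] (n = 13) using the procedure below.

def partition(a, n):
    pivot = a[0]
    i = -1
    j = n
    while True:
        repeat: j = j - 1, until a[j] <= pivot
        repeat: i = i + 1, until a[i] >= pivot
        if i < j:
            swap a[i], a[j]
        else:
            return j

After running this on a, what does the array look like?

pivot = a[0] = 5; i = -1, j = 13
j→10 (a[10]=4≤5), i→0 (a[0]=5≥5); i<j, swap → [4, 15, 19, 12, 17, 3, 2, 14, 10, 18, 5, 13, 7]
j→6 (a[6]=2≤5), i→1 (a[1]=15≥5); i<j, swap → [4, 2, 19, 12, 17, 3, 15, 14, 10, 18, 5, 13, 7]
j→5 (a[5]=3≤5), i→2 (a[2]=19≥5); i<j, swap → [4, 2, 3, 12, 17, 19, 15, 14, 10, 18, 5, 13, 7]
j→2, i→3; i≥j, return j=2. a = [4, 2, 3, 12, 17, 19, 15, 14, 10, 18, 5, 13, 7]

[4, 2, 3, 12, 17, 19, 15, 14, 10, 18, 5, 13, 7]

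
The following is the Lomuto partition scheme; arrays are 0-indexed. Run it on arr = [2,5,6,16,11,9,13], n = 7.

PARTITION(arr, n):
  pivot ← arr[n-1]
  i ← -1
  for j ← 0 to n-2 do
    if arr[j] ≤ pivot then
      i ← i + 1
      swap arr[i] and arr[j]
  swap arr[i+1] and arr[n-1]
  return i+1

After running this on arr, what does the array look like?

[2,5,6,11,9,13,16]

pivot=13, i=-1
j=0: 2≤13, i=0, swap(0,0) ⇒ [2,5,6,16,11,9,13]
j=1: 5≤13, i=1, swap(1,1) ⇒ [2,5,6,16,11,9,13]
j=2: 6≤13, i=2, swap(2,2) ⇒ [2,5,6,16,11,9,13]
j=3: 16>13, skip
j=4: 11≤13, i=3, swap(3,4) ⇒ [2,5,6,11,16,9,13]
j=5: 9≤13, i=4, swap(4,5) ⇒ [2,5,6,11,9,16,13]
swap(5,6) ⇒ [2,5,6,11,9,13,16]; return 5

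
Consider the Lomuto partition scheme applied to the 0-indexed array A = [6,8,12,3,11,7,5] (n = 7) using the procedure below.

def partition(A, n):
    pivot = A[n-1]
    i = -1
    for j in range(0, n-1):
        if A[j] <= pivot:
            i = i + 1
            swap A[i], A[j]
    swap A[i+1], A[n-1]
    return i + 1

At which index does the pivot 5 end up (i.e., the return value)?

1

pivot=5, i=-1
j=0: 6>5, skip
j=1: 8>5, skip
j=2: 12>5, skip
j=3: 3≤5, i=0, swap(0,3) ⇒ [3,8,12,6,11,7,5]
j=4: 11>5, skip
j=5: 7>5, skip
swap(1,6) ⇒ [3,5,12,6,11,7,8]; return 1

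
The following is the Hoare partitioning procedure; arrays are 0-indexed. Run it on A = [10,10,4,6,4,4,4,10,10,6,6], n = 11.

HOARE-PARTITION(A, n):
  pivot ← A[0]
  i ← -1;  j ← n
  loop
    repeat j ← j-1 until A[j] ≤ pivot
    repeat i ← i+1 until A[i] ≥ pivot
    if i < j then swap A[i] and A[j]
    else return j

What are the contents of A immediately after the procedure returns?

[6,6,4,6,4,4,4,10,10,10,10]

pivot=10
j stops at 10 (6), i stops at 0 (10); swap ⇒ [6,10,4,6,4,4,4,10,10,6,10]
j stops at 9 (6), i stops at 1 (10); swap ⇒ [6,6,4,6,4,4,4,10,10,10,10]
j stops at 8 (10), i stops at 7 (10); swap ⇒ [6,6,4,6,4,4,4,10,10,10,10]
j stops at 7, i stops at 8; i≥j ⇒ return 7. A=[6,6,4,6,4,4,4,10,10,10,10]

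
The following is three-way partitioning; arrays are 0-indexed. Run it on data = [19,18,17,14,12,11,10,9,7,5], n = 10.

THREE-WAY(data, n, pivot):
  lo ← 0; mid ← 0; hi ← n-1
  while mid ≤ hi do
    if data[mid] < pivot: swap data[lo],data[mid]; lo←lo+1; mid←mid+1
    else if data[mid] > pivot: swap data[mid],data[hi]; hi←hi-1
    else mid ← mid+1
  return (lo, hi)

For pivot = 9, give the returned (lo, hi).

lo=0 mid=0 hi=9
19>9: swap(0,9), hi=8 ⇒ [5,18,17,14,12,11,10,9,7,19]
5<9: swap(0,0), lo=1 mid=1 ⇒ [5,18,17,14,12,11,10,9,7,19]
18>9: swap(1,8), hi=7 ⇒ [5,7,17,14,12,11,10,9,18,19]
7<9: swap(1,1), lo=2 mid=2 ⇒ [5,7,17,14,12,11,10,9,18,19]
17>9: swap(2,7), hi=6 ⇒ [5,7,9,14,12,11,10,17,18,19]
9=9: mid=3
14>9: swap(3,6), hi=5 ⇒ [5,7,9,10,12,11,14,17,18,19]
10>9: swap(3,5), hi=4 ⇒ [5,7,9,11,12,10,14,17,18,19]
11>9: swap(3,4), hi=3 ⇒ [5,7,9,12,11,10,14,17,18,19]
12>9: swap(3,3), hi=2 ⇒ [5,7,9,12,11,10,14,17,18,19]
done. lo=2 hi=2; data=[5,7,9,12,11,10,14,17,18,19]

(2, 2)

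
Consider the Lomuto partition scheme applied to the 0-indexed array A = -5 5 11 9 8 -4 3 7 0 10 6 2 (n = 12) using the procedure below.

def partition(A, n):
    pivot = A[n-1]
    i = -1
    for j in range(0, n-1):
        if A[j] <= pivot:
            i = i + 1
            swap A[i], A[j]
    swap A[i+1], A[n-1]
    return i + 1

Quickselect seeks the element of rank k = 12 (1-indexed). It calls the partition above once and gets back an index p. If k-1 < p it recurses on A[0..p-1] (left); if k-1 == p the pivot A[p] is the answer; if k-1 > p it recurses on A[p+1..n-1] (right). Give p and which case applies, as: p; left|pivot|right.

3; right

pivot = A[11] = 2; i = -1
j=0: A[0]=-5 ≤ 2 → i=0, swap A[0],A[0] (no change) → -5 5 11 9 8 -4 3 7 0 10 6 2
j=1: A[1]=5 > 2 → no swap
j=2: A[2]=11 > 2 → no swap
j=3: A[3]=9 > 2 → no swap
j=4: A[4]=8 > 2 → no swap
j=5: A[5]=-4 ≤ 2 → i=1, swap A[1],A[5] → -5 -4 11 9 8 5 3 7 0 10 6 2
j=6: A[6]=3 > 2 → no swap
j=7: A[7]=7 > 2 → no swap
j=8: A[8]=0 ≤ 2 → i=2, swap A[2],A[8] → -5 -4 0 9 8 5 3 7 11 10 6 2
j=9: A[9]=10 > 2 → no swap
j=10: A[10]=6 > 2 → no swap
final swap A[3],A[11] → -5 -4 0 2 8 5 3 7 11 10 6 9; return 3
p = 3; k-1 = 11 > 3 ⇒ right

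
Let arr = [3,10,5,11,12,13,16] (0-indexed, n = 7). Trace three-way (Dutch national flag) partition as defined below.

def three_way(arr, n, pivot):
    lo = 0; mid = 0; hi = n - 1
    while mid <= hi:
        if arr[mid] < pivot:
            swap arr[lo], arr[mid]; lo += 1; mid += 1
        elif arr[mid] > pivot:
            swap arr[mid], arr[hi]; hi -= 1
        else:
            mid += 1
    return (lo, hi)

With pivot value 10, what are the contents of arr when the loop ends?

pivot = 10; lo=0, mid=0, hi=6
arr[mid]=3<10: swap arr[0],arr[0]; lo=1,mid=1 → [3,10,5,11,12,13,16]
arr[mid]=10=10: mid=2
arr[mid]=5<10: swap arr[1],arr[2]; lo=2,mid=3 → [3,5,10,11,12,13,16]
arr[mid]=11>10: swap arr[3],arr[6]; hi=5 → [3,5,10,16,12,13,11]
arr[mid]=16>10: swap arr[3],arr[5]; hi=4 → [3,5,10,13,12,16,11]
arr[mid]=13>10: swap arr[3],arr[4]; hi=3 → [3,5,10,12,13,16,11]
arr[mid]=12>10: swap arr[3],arr[3]; hi=2 → [3,5,10,12,13,16,11]
end: lo=2, hi=2; arr = [3,5,10,12,13,16,11]

[3,5,10,12,13,16,11]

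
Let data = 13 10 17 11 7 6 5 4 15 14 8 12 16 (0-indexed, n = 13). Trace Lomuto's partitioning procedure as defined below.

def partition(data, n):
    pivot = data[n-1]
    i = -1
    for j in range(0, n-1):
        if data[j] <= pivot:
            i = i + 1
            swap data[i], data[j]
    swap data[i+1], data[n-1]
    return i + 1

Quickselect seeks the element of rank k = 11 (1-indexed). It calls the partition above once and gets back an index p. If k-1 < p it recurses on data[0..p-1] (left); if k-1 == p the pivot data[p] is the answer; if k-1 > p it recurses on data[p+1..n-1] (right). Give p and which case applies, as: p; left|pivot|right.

11; left

pivot = data[12] = 16; i = -1
j=0: data[0]=13 ≤ 16 → i=0, swap data[0],data[0] (no change) → 13 10 17 11 7 6 5 4 15 14 8 12 16
j=1: data[1]=10 ≤ 16 → i=1, swap data[1],data[1] (no change) → 13 10 17 11 7 6 5 4 15 14 8 12 16
j=2: data[2]=17 > 16 → no swap
j=3: data[3]=11 ≤ 16 → i=2, swap data[2],data[3] → 13 10 11 17 7 6 5 4 15 14 8 12 16
j=4: data[4]=7 ≤ 16 → i=3, swap data[3],data[4] → 13 10 11 7 17 6 5 4 15 14 8 12 16
j=5: data[5]=6 ≤ 16 → i=4, swap data[4],data[5] → 13 10 11 7 6 17 5 4 15 14 8 12 16
j=6: data[6]=5 ≤ 16 → i=5, swap data[5],data[6] → 13 10 11 7 6 5 17 4 15 14 8 12 16
j=7: data[7]=4 ≤ 16 → i=6, swap data[6],data[7] → 13 10 11 7 6 5 4 17 15 14 8 12 16
j=8: data[8]=15 ≤ 16 → i=7, swap data[7],data[8] → 13 10 11 7 6 5 4 15 17 14 8 12 16
j=9: data[9]=14 ≤ 16 → i=8, swap data[8],data[9] → 13 10 11 7 6 5 4 15 14 17 8 12 16
j=10: data[10]=8 ≤ 16 → i=9, swap data[9],data[10] → 13 10 11 7 6 5 4 15 14 8 17 12 16
j=11: data[11]=12 ≤ 16 → i=10, swap data[10],data[11] → 13 10 11 7 6 5 4 15 14 8 12 17 16
final swap data[11],data[12] → 13 10 11 7 6 5 4 15 14 8 12 16 17; return 11
p = 11; k-1 = 10 < 11 ⇒ left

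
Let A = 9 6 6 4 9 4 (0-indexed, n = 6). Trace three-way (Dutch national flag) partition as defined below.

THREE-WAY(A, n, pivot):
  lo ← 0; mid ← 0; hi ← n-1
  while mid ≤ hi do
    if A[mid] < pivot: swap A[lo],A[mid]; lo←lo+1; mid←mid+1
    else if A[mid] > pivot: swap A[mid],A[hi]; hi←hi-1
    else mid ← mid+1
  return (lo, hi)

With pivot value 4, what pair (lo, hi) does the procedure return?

(0, 1)

pivot = 4; lo=0, mid=0, hi=5
A[mid]=9>4: swap A[0],A[5]; hi=4 → 4 6 6 4 9 9
A[mid]=4=4: mid=1
A[mid]=6>4: swap A[1],A[4]; hi=3 → 4 9 6 4 6 9
A[mid]=9>4: swap A[1],A[3]; hi=2 → 4 4 6 9 6 9
A[mid]=4=4: mid=2
A[mid]=6>4: swap A[2],A[2]; hi=1 → 4 4 6 9 6 9
end: lo=0, hi=1; A = 4 4 6 9 6 9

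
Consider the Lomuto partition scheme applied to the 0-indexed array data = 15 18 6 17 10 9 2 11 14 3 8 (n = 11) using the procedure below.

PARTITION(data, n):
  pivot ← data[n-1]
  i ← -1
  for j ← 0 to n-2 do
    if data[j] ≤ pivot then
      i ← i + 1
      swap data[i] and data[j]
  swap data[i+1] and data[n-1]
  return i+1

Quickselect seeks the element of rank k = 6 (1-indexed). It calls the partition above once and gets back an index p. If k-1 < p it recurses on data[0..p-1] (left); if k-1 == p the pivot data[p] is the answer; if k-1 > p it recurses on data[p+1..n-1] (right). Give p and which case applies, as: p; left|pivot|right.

pivot=8, i=-1
j=0: 15>8, skip
j=1: 18>8, skip
j=2: 6≤8, i=0, swap(0,2) ⇒ 6 18 15 17 10 9 2 11 14 3 8
j=3: 17>8, skip
j=4: 10>8, skip
j=5: 9>8, skip
j=6: 2≤8, i=1, swap(1,6) ⇒ 6 2 15 17 10 9 18 11 14 3 8
j=7: 11>8, skip
j=8: 14>8, skip
j=9: 3≤8, i=2, swap(2,9) ⇒ 6 2 3 17 10 9 18 11 14 15 8
swap(3,10) ⇒ 6 2 3 8 10 9 18 11 14 15 17; return 3
p = 3; k-1 = 5 > 3 ⇒ right

3; right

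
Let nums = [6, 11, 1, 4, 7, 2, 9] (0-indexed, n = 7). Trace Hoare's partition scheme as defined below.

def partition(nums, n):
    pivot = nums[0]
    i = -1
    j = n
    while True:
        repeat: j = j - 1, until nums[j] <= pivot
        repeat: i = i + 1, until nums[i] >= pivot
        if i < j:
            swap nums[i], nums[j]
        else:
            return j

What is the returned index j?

2

pivot = nums[0] = 6; i = -1, j = 7
j→5 (nums[5]=2≤6), i→0 (nums[0]=6≥6); i<j, swap → [2, 11, 1, 4, 7, 6, 9]
j→3 (nums[3]=4≤6), i→1 (nums[1]=11≥6); i<j, swap → [2, 4, 1, 11, 7, 6, 9]
j→2, i→3; i≥j, return j=2. nums = [2, 4, 1, 11, 7, 6, 9]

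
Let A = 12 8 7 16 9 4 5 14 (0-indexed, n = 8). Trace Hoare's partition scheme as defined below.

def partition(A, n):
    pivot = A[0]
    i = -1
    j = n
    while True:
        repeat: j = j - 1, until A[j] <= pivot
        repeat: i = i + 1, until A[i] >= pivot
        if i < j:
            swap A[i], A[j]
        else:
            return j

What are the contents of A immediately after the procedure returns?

5 8 7 4 9 16 12 14

pivot=12
j stops at 6 (5), i stops at 0 (12); swap ⇒ 5 8 7 16 9 4 12 14
j stops at 5 (4), i stops at 3 (16); swap ⇒ 5 8 7 4 9 16 12 14
j stops at 4, i stops at 5; i≥j ⇒ return 4. A=5 8 7 4 9 16 12 14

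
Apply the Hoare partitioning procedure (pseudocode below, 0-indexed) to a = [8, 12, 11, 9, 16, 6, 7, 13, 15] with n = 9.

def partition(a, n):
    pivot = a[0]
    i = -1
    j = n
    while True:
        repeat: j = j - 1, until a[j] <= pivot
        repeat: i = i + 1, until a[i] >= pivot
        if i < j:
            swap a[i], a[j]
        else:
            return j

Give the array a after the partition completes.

[7, 6, 11, 9, 16, 12, 8, 13, 15]

pivot=8
j stops at 6 (7), i stops at 0 (8); swap ⇒ [7, 12, 11, 9, 16, 6, 8, 13, 15]
j stops at 5 (6), i stops at 1 (12); swap ⇒ [7, 6, 11, 9, 16, 12, 8, 13, 15]
j stops at 1, i stops at 2; i≥j ⇒ return 1. a=[7, 6, 11, 9, 16, 12, 8, 13, 15]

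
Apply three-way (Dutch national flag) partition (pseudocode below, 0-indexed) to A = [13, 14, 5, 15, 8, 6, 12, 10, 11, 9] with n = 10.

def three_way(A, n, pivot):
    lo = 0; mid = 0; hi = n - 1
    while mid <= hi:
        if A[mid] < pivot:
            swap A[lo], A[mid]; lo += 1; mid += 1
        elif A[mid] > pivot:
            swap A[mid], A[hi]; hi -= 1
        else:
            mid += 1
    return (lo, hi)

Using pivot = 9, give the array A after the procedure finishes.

lo=0 mid=0 hi=9
13>9: swap(0,9), hi=8 ⇒ [9, 14, 5, 15, 8, 6, 12, 10, 11, 13]
9=9: mid=1
14>9: swap(1,8), hi=7 ⇒ [9, 11, 5, 15, 8, 6, 12, 10, 14, 13]
11>9: swap(1,7), hi=6 ⇒ [9, 10, 5, 15, 8, 6, 12, 11, 14, 13]
10>9: swap(1,6), hi=5 ⇒ [9, 12, 5, 15, 8, 6, 10, 11, 14, 13]
12>9: swap(1,5), hi=4 ⇒ [9, 6, 5, 15, 8, 12, 10, 11, 14, 13]
6<9: swap(0,1), lo=1 mid=2 ⇒ [6, 9, 5, 15, 8, 12, 10, 11, 14, 13]
5<9: swap(1,2), lo=2 mid=3 ⇒ [6, 5, 9, 15, 8, 12, 10, 11, 14, 13]
15>9: swap(3,4), hi=3 ⇒ [6, 5, 9, 8, 15, 12, 10, 11, 14, 13]
8<9: swap(2,3), lo=3 mid=4 ⇒ [6, 5, 8, 9, 15, 12, 10, 11, 14, 13]
done. lo=3 hi=3; A=[6, 5, 8, 9, 15, 12, 10, 11, 14, 13]

[6, 5, 8, 9, 15, 12, 10, 11, 14, 13]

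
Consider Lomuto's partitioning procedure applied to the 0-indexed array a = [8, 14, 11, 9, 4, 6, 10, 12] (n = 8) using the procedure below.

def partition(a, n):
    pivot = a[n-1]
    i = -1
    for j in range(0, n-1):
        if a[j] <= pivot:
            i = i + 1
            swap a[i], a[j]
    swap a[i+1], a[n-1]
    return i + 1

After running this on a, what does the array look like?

pivot=12, i=-1
j=0: 8≤12, i=0, swap(0,0) ⇒ [8, 14, 11, 9, 4, 6, 10, 12]
j=1: 14>12, skip
j=2: 11≤12, i=1, swap(1,2) ⇒ [8, 11, 14, 9, 4, 6, 10, 12]
j=3: 9≤12, i=2, swap(2,3) ⇒ [8, 11, 9, 14, 4, 6, 10, 12]
j=4: 4≤12, i=3, swap(3,4) ⇒ [8, 11, 9, 4, 14, 6, 10, 12]
j=5: 6≤12, i=4, swap(4,5) ⇒ [8, 11, 9, 4, 6, 14, 10, 12]
j=6: 10≤12, i=5, swap(5,6) ⇒ [8, 11, 9, 4, 6, 10, 14, 12]
swap(6,7) ⇒ [8, 11, 9, 4, 6, 10, 12, 14]; return 6

[8, 11, 9, 4, 6, 10, 12, 14]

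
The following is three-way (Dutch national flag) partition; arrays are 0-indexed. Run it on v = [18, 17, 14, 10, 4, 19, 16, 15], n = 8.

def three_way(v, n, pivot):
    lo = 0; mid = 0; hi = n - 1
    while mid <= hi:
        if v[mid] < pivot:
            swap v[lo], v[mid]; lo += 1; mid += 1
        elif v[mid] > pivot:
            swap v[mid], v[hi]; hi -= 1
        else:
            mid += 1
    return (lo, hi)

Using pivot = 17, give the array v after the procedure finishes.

[15, 14, 10, 4, 16, 17, 19, 18]

pivot = 17; lo=0, mid=0, hi=7
v[mid]=18>17: swap v[0],v[7]; hi=6 → [15, 17, 14, 10, 4, 19, 16, 18]
v[mid]=15<17: swap v[0],v[0]; lo=1,mid=1 → [15, 17, 14, 10, 4, 19, 16, 18]
v[mid]=17=17: mid=2
v[mid]=14<17: swap v[1],v[2]; lo=2,mid=3 → [15, 14, 17, 10, 4, 19, 16, 18]
v[mid]=10<17: swap v[2],v[3]; lo=3,mid=4 → [15, 14, 10, 17, 4, 19, 16, 18]
v[mid]=4<17: swap v[3],v[4]; lo=4,mid=5 → [15, 14, 10, 4, 17, 19, 16, 18]
v[mid]=19>17: swap v[5],v[6]; hi=5 → [15, 14, 10, 4, 17, 16, 19, 18]
v[mid]=16<17: swap v[4],v[5]; lo=5,mid=6 → [15, 14, 10, 4, 16, 17, 19, 18]
end: lo=5, hi=5; v = [15, 14, 10, 4, 16, 17, 19, 18]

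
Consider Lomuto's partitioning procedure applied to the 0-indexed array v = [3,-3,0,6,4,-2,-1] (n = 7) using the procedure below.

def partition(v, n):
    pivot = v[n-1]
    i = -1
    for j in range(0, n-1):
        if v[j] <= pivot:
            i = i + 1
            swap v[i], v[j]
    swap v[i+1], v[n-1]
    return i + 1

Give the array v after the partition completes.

[-3,-2,-1,6,4,3,0]

pivot=-1, i=-1
j=0: 3>-1, skip
j=1: -3≤-1, i=0, swap(0,1) ⇒ [-3,3,0,6,4,-2,-1]
j=2: 0>-1, skip
j=3: 6>-1, skip
j=4: 4>-1, skip
j=5: -2≤-1, i=1, swap(1,5) ⇒ [-3,-2,0,6,4,3,-1]
swap(2,6) ⇒ [-3,-2,-1,6,4,3,0]; return 2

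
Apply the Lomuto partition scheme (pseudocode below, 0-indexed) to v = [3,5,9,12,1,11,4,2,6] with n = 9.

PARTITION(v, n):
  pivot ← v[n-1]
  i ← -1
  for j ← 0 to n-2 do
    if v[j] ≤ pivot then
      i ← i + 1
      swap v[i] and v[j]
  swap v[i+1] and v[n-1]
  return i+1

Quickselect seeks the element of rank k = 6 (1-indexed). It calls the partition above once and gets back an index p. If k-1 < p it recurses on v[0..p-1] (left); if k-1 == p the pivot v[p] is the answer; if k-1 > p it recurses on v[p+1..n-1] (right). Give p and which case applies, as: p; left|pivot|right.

5; pivot

pivot = v[8] = 6; i = -1
j=0: v[0]=3 ≤ 6 → i=0, swap v[0],v[0] (no change) → [3,5,9,12,1,11,4,2,6]
j=1: v[1]=5 ≤ 6 → i=1, swap v[1],v[1] (no change) → [3,5,9,12,1,11,4,2,6]
j=2: v[2]=9 > 6 → no swap
j=3: v[3]=12 > 6 → no swap
j=4: v[4]=1 ≤ 6 → i=2, swap v[2],v[4] → [3,5,1,12,9,11,4,2,6]
j=5: v[5]=11 > 6 → no swap
j=6: v[6]=4 ≤ 6 → i=3, swap v[3],v[6] → [3,5,1,4,9,11,12,2,6]
j=7: v[7]=2 ≤ 6 → i=4, swap v[4],v[7] → [3,5,1,4,2,11,12,9,6]
final swap v[5],v[8] → [3,5,1,4,2,6,12,9,11]; return 5
p = 5; k-1 = 5 == 5 ⇒ pivot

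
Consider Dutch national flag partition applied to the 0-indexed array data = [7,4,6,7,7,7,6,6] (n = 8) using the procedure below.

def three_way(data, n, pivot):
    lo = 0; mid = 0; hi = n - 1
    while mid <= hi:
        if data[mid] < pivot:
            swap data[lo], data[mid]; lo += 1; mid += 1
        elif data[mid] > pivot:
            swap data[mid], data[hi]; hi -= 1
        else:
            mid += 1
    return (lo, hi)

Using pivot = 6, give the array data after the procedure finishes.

[4,6,6,6,7,7,7,7]

pivot = 6; lo=0, mid=0, hi=7
data[mid]=7>6: swap data[0],data[7]; hi=6 → [6,4,6,7,7,7,6,7]
data[mid]=6=6: mid=1
data[mid]=4<6: swap data[0],data[1]; lo=1,mid=2 → [4,6,6,7,7,7,6,7]
data[mid]=6=6: mid=3
data[mid]=7>6: swap data[3],data[6]; hi=5 → [4,6,6,6,7,7,7,7]
data[mid]=6=6: mid=4
data[mid]=7>6: swap data[4],data[5]; hi=4 → [4,6,6,6,7,7,7,7]
data[mid]=7>6: swap data[4],data[4]; hi=3 → [4,6,6,6,7,7,7,7]
end: lo=1, hi=3; data = [4,6,6,6,7,7,7,7]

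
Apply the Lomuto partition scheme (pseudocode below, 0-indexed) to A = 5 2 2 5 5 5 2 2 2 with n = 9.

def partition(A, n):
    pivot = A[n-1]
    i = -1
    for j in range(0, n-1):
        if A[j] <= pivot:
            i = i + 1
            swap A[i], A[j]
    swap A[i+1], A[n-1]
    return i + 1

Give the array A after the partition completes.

pivot=2, i=-1
j=0: 5>2, skip
j=1: 2≤2, i=0, swap(0,1) ⇒ 2 5 2 5 5 5 2 2 2
j=2: 2≤2, i=1, swap(1,2) ⇒ 2 2 5 5 5 5 2 2 2
j=3: 5>2, skip
j=4: 5>2, skip
j=5: 5>2, skip
j=6: 2≤2, i=2, swap(2,6) ⇒ 2 2 2 5 5 5 5 2 2
j=7: 2≤2, i=3, swap(3,7) ⇒ 2 2 2 2 5 5 5 5 2
swap(4,8) ⇒ 2 2 2 2 2 5 5 5 5; return 4

2 2 2 2 2 5 5 5 5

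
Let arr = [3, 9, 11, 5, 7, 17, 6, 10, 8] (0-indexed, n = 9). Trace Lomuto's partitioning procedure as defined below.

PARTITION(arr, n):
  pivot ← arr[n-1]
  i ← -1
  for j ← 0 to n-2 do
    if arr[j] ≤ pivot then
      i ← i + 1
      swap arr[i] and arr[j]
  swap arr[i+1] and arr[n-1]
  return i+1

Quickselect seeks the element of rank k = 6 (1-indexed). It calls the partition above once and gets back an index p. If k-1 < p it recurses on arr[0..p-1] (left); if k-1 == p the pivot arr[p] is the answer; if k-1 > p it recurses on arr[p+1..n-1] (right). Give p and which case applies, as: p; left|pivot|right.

pivot = arr[8] = 8; i = -1
j=0: arr[0]=3 ≤ 8 → i=0, swap arr[0],arr[0] (no change) → [3, 9, 11, 5, 7, 17, 6, 10, 8]
j=1: arr[1]=9 > 8 → no swap
j=2: arr[2]=11 > 8 → no swap
j=3: arr[3]=5 ≤ 8 → i=1, swap arr[1],arr[3] → [3, 5, 11, 9, 7, 17, 6, 10, 8]
j=4: arr[4]=7 ≤ 8 → i=2, swap arr[2],arr[4] → [3, 5, 7, 9, 11, 17, 6, 10, 8]
j=5: arr[5]=17 > 8 → no swap
j=6: arr[6]=6 ≤ 8 → i=3, swap arr[3],arr[6] → [3, 5, 7, 6, 11, 17, 9, 10, 8]
j=7: arr[7]=10 > 8 → no swap
final swap arr[4],arr[8] → [3, 5, 7, 6, 8, 17, 9, 10, 11]; return 4
p = 4; k-1 = 5 > 4 ⇒ right

4; right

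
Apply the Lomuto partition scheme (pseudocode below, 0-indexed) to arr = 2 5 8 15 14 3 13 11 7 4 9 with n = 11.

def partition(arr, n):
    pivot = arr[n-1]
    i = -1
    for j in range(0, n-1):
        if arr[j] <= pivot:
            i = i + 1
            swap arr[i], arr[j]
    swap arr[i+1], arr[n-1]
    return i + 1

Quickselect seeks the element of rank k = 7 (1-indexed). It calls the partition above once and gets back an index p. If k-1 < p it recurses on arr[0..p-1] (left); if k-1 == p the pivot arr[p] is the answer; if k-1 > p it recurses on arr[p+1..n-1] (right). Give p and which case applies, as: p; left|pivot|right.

6; pivot

pivot = arr[10] = 9; i = -1
j=0: arr[0]=2 ≤ 9 → i=0, swap arr[0],arr[0] (no change) → 2 5 8 15 14 3 13 11 7 4 9
j=1: arr[1]=5 ≤ 9 → i=1, swap arr[1],arr[1] (no change) → 2 5 8 15 14 3 13 11 7 4 9
j=2: arr[2]=8 ≤ 9 → i=2, swap arr[2],arr[2] (no change) → 2 5 8 15 14 3 13 11 7 4 9
j=3: arr[3]=15 > 9 → no swap
j=4: arr[4]=14 > 9 → no swap
j=5: arr[5]=3 ≤ 9 → i=3, swap arr[3],arr[5] → 2 5 8 3 14 15 13 11 7 4 9
j=6: arr[6]=13 > 9 → no swap
j=7: arr[7]=11 > 9 → no swap
j=8: arr[8]=7 ≤ 9 → i=4, swap arr[4],arr[8] → 2 5 8 3 7 15 13 11 14 4 9
j=9: arr[9]=4 ≤ 9 → i=5, swap arr[5],arr[9] → 2 5 8 3 7 4 13 11 14 15 9
final swap arr[6],arr[10] → 2 5 8 3 7 4 9 11 14 15 13; return 6
p = 6; k-1 = 6 == 6 ⇒ pivot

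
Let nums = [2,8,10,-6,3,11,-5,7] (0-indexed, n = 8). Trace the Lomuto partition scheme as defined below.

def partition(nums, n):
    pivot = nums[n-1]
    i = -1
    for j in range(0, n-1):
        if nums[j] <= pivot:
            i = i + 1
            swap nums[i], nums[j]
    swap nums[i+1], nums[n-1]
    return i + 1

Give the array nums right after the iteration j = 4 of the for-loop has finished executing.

pivot = nums[7] = 7; i = -1
j=0: nums[0]=2 ≤ 7 → i=0, swap nums[0],nums[0] (no change) → [2,8,10,-6,3,11,-5,7]
j=1: nums[1]=8 > 7 → no swap
j=2: nums[2]=10 > 7 → no swap
j=3: nums[3]=-6 ≤ 7 → i=1, swap nums[1],nums[3] → [2,-6,10,8,3,11,-5,7]
j=4: nums[4]=3 ≤ 7 → i=2, swap nums[2],nums[4] → [2,-6,3,8,10,11,-5,7]
(after j=4) nums = [2,-6,3,8,10,11,-5,7]

[2,-6,3,8,10,11,-5,7]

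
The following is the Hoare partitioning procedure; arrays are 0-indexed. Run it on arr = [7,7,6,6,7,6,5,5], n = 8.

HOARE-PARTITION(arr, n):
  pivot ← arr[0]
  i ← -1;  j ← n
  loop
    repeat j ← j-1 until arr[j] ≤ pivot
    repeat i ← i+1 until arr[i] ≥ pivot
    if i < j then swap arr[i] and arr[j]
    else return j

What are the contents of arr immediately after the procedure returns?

[5,5,6,6,6,7,7,7]

pivot=7
j stops at 7 (5), i stops at 0 (7); swap ⇒ [5,7,6,6,7,6,5,7]
j stops at 6 (5), i stops at 1 (7); swap ⇒ [5,5,6,6,7,6,7,7]
j stops at 5 (6), i stops at 4 (7); swap ⇒ [5,5,6,6,6,7,7,7]
j stops at 4, i stops at 5; i≥j ⇒ return 4. arr=[5,5,6,6,6,7,7,7]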